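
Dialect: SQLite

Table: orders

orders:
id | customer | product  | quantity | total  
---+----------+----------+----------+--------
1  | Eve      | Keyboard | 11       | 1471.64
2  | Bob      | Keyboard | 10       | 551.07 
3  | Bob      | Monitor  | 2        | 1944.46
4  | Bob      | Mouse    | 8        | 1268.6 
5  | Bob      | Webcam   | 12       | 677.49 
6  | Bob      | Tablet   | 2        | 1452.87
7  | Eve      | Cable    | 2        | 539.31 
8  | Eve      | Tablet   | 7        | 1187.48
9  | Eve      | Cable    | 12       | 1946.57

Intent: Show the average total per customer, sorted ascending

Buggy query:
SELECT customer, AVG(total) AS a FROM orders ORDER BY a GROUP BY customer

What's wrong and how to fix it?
Bug: GROUP BY must precede ORDER BY

Fix: Move ORDER BY to the end, after GROUP BY

Corrected query:
SELECT customer, AVG(total) AS a FROM orders GROUP BY customer ORDER BY a

Result:
customer | a       
---------+---------
Bob      | 1178.898
Eve      | 1286.25 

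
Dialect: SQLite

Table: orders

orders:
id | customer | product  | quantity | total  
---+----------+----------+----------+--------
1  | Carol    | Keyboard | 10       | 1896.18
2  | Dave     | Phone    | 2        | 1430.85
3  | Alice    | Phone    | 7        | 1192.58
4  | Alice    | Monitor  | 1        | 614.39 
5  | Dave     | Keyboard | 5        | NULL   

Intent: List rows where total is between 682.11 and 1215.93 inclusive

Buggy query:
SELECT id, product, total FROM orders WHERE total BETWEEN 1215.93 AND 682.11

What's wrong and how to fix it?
Bug: The bounds are reversed; BETWEEN a AND b requires a <= b to match anything

Fix: Swap the bounds so the smaller value comes first

Corrected query:
SELECT id, product, total FROM orders WHERE total BETWEEN 682.11 AND 1215.93

Result:
id | product | total  
---+---------+--------
3  | Phone   | 1192.58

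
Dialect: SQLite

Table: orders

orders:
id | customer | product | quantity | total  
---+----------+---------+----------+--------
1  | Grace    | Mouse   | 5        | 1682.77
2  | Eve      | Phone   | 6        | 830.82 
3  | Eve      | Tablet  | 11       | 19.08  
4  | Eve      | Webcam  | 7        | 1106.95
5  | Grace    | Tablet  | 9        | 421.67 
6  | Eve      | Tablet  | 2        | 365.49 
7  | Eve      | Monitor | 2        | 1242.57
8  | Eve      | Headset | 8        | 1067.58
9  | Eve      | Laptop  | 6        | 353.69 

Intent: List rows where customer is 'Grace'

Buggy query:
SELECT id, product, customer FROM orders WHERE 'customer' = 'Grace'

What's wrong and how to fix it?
Bug: 'customer' in single quotes is a string literal, not the column; the comparison is literal-vs-literal and never true

Fix: Reference the column as customer without single quotes

Corrected query:
SELECT id, product, customer FROM orders WHERE customer = 'Grace'

Result:
id | product | customer
---+---------+---------
1  | Mouse   | Grace   
5  | Tablet  | Grace   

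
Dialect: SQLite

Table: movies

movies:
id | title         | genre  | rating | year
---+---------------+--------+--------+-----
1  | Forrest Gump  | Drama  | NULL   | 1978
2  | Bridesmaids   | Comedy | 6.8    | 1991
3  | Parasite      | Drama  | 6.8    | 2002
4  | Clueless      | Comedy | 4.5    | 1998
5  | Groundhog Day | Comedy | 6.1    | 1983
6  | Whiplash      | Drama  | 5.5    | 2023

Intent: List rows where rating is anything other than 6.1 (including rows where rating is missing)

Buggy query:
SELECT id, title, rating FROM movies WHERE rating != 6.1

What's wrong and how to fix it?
Bug: 'rating != 6.1' is unknown when rating is NULL, so NULL rows are silently excluded

Fix: Add an explicit OR rating IS NULL to include the missing-value rows

Corrected query:
SELECT id, title, rating FROM movies WHERE rating != 6.1 OR rating IS NULL

Result:
id | title        | rating
---+--------------+-------
1  | Forrest Gump | NULL  
2  | Bridesmaids  | 6.8   
3  | Parasite     | 6.8   
4  | Clueless     | 4.5   
6  | Whiplash     | 5.5   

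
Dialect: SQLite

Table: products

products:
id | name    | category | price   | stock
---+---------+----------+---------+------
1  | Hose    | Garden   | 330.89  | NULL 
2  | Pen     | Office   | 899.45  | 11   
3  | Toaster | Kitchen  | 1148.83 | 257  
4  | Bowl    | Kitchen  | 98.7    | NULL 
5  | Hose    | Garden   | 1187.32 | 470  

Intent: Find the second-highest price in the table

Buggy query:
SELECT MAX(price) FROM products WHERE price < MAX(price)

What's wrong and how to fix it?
Bug: The inner MAX is an aggregate inside WHERE, which is not allowed

Fix: Compute the overall MAX in a subquery, then take MAX of rows below it

Corrected query:
SELECT MAX(price) FROM products WHERE price < (SELECT MAX(price) FROM products)

Result:
MAX(price)
----------
1148.83   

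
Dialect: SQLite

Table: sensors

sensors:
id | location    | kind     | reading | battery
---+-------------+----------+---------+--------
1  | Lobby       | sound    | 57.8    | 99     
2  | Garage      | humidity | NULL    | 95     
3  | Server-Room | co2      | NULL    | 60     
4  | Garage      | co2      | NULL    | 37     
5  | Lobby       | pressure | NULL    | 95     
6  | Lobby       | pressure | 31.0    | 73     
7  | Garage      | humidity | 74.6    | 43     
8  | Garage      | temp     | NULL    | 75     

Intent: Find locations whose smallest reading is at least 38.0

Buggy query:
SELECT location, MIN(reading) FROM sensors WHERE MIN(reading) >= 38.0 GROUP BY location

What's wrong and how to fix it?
Bug: MIN() in WHERE is a misuse of aggregate

Fix: Replace WHERE with HAVING after the GROUP BY

Corrected query:
SELECT location, MIN(reading) FROM sensors GROUP BY location HAVING MIN(reading) >= 38.0

Result:
location | MIN(reading)
---------+-------------
Garage   | 74.6        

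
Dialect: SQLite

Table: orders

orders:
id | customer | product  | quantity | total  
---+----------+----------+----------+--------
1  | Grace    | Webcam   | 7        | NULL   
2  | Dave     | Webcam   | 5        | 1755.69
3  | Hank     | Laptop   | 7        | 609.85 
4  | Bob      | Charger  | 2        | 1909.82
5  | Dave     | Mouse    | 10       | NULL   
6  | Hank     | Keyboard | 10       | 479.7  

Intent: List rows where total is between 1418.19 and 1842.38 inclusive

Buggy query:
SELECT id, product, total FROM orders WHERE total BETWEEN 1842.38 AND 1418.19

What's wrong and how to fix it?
Bug: The bounds are reversed; BETWEEN a AND b requires a <= b to match anything

Fix: Write BETWEEN 1418.19 AND 1842.38

Corrected query:
SELECT id, product, total FROM orders WHERE total BETWEEN 1418.19 AND 1842.38

Result:
id | product | total  
---+---------+--------
2  | Webcam  | 1755.69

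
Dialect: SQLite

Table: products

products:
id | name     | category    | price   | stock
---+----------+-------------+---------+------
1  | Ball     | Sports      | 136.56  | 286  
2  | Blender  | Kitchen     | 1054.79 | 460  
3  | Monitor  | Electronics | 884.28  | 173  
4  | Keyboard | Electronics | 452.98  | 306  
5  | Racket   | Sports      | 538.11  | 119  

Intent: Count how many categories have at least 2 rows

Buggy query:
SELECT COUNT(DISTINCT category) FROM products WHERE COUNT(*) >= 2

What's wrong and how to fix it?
Bug: COUNT(*) cannot appear in WHERE; the per-group count doesn't exist yet

Fix: Use a subquery that GROUPs and filters with HAVING, then count its rows

Corrected query:
SELECT COUNT(*) FROM (SELECT category FROM products GROUP BY category HAVING COUNT(*) >= 2)

Result:
COUNT(*)
--------
2       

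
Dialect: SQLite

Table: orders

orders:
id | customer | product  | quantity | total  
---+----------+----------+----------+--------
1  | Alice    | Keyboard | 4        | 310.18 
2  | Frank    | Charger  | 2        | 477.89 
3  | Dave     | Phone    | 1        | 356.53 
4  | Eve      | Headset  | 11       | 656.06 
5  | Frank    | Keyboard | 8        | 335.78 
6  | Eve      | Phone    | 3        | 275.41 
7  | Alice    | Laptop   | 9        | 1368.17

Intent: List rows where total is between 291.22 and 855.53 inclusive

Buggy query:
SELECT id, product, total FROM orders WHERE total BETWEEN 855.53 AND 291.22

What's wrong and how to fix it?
Bug: BETWEEN expects the lower bound first; with 855.53 AND 291.22 the range is empty

Fix: Swap the bounds so the smaller value comes first

Corrected query:
SELECT id, product, total FROM orders WHERE total BETWEEN 291.22 AND 855.53

Result:
id | product  | total 
---+----------+-------
1  | Keyboard | 310.18
2  | Charger  | 477.89
3  | Phone    | 356.53
4  | Headset  | 656.06
5  | Keyboard | 335.78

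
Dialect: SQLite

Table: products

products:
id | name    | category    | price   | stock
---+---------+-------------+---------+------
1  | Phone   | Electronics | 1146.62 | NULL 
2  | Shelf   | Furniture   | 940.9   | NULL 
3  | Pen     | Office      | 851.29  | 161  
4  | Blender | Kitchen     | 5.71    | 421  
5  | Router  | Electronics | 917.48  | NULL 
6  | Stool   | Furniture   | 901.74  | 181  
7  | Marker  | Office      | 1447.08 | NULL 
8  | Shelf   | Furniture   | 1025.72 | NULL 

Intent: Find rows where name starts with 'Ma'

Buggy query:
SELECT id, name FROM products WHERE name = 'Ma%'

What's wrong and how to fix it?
Bug: Wildcards only work with LIKE; '=' treats '%' as a literal character

Fix: Replace '=' with LIKE so 'Ma%' is treated as a pattern

Corrected query:
SELECT id, name FROM products WHERE name LIKE 'Ma%'

Result:
id | name  
---+-------
7  | Marker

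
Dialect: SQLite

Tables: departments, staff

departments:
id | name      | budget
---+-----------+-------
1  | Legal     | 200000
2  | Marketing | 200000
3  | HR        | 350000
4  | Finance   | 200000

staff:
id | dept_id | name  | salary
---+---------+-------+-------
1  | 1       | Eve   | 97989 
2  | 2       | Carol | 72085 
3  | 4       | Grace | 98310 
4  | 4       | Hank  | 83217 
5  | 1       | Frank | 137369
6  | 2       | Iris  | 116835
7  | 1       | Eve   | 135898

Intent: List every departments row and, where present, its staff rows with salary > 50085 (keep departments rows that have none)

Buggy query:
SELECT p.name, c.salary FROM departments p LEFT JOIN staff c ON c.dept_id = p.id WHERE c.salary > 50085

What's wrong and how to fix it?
Bug: Filtering c.salary in WHERE discards the NULL rows produced by LEFT JOIN, turning it into an inner join

Fix: Move the right-table condition into the ON clause so unmatched parents are kept

Corrected query:
SELECT p.name, c.salary FROM departments p LEFT JOIN staff c ON c.dept_id = p.id AND c.salary > 50085

Result:
name      | salary
----------+-------
Legal     | 97989 
Legal     | 135898
Legal     | 137369
Marketing | 72085 
Marketing | 116835
HR        | NULL  
Finance   | 83217 
Finance   | 98310 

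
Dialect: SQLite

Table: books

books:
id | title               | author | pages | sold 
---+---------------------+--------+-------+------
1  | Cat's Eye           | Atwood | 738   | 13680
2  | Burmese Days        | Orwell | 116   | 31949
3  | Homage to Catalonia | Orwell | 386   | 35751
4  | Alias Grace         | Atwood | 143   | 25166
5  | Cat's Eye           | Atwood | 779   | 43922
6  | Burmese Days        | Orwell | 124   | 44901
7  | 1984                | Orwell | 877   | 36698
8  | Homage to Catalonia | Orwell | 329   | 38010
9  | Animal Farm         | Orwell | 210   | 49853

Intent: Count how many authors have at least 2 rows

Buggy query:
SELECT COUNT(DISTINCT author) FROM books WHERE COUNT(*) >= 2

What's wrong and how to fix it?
Bug: COUNT(*) cannot appear in WHERE; the per-group count doesn't exist yet

Fix: Group first with HAVING COUNT(*) >= 2, then COUNT the resulting groups

Corrected query:
SELECT COUNT(*) FROM (SELECT author FROM books GROUP BY author HAVING COUNT(*) >= 2)

Result:
COUNT(*)
--------
2       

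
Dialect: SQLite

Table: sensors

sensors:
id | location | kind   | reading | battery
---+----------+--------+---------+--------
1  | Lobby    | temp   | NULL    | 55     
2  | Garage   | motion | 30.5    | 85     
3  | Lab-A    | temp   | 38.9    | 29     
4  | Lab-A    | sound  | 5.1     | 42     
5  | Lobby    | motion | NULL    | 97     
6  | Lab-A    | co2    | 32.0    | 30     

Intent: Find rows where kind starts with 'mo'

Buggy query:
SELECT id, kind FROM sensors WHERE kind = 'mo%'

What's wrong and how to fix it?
Bug: Wildcards only work with LIKE; '=' treats '%' as a literal character

Fix: Replace '=' with LIKE so 'mo%' is treated as a pattern

Corrected query:
SELECT id, kind FROM sensors WHERE kind LIKE 'mo%'

Result:
id | kind  
---+-------
2  | motion
5  | motion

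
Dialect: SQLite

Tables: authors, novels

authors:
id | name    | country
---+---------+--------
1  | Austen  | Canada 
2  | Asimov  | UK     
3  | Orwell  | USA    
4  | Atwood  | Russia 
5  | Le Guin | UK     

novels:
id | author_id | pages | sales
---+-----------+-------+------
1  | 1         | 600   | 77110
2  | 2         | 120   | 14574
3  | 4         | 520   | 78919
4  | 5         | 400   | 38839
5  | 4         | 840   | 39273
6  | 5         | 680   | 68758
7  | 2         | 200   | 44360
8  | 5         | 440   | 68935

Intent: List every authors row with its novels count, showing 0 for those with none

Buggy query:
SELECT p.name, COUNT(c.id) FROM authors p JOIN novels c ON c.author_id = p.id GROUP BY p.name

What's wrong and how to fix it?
Bug: INNER JOIN drops authors rows that have no matching novels rows

Fix: Switch to LEFT JOIN to retain unmatched parent rows

Corrected query:
SELECT p.name, COUNT(c.id) FROM authors p LEFT JOIN novels c ON c.author_id = p.id GROUP BY p.name

Result:
name    | COUNT(c.id)
--------+------------
Asimov  | 2          
Atwood  | 2          
Austen  | 1          
Le Guin | 3          
Orwell  | 0          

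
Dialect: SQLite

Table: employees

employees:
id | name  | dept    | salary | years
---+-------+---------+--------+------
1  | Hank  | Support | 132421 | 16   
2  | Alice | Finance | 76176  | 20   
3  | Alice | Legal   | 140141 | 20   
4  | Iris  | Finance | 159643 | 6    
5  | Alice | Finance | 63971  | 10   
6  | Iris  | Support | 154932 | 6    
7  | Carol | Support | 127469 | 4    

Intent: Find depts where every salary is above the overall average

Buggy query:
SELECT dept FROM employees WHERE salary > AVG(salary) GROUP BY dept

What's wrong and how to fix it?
Bug: AVG() is an aggregate; it can't sit directly in WHERE

Fix: Use a subquery for AVG and a HAVING MIN(...) filter so the condition holds for every row in the group

Corrected query:
SELECT dept FROM employees GROUP BY dept HAVING MIN(salary) > (SELECT AVG(salary) FROM employees)

Result:
dept   
-------
Legal  
Support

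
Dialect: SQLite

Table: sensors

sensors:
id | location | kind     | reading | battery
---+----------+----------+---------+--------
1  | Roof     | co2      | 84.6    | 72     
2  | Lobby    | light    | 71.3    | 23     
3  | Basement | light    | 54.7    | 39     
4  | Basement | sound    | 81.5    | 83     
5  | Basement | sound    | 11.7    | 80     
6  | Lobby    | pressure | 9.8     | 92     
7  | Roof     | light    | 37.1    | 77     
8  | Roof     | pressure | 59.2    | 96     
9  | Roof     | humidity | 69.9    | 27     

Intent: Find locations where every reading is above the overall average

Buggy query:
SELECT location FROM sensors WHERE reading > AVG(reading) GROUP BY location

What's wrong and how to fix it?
Bug: AVG() is an aggregate; it can't sit directly in WHERE

Fix: Compute the overall average in a scalar subquery and compare each group's MIN against it in HAVING

Corrected query:
SELECT location FROM sensors GROUP BY location HAVING MIN(reading) > (SELECT AVG(reading) FROM sensors)

Result:
(no rows)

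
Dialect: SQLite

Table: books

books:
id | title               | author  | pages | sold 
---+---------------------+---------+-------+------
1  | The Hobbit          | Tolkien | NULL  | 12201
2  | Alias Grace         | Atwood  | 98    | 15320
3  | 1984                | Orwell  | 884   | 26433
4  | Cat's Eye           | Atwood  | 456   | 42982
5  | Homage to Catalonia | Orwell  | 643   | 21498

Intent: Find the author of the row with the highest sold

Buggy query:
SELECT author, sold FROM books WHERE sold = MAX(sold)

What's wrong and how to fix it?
Bug: MAX(sold) is an aggregate and cannot be used directly in WHERE

Fix: Use a subquery: WHERE sold = (SELECT MAX(sold) FROM books)

Corrected query:
SELECT author, sold FROM books WHERE sold = (SELECT MAX(sold) FROM books)

Result:
author | sold 
-------+------
Atwood | 42982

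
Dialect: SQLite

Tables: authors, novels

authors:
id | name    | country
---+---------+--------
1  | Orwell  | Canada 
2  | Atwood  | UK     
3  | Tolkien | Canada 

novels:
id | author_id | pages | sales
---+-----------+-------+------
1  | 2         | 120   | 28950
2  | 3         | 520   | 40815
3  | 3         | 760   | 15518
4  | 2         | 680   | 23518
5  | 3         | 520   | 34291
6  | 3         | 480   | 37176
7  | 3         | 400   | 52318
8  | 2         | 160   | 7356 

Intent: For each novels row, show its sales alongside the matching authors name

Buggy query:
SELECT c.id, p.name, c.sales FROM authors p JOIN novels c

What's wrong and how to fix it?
Bug: JOIN with no ON clause produces a cartesian product; every novels row pairs with every authors row

Fix: Add ON c.author_id = p.id to the JOIN

Corrected query:
SELECT c.id, p.name, c.sales FROM authors p JOIN novels c ON c.author_id = p.id

Result:
id | name    | sales
---+---------+------
1  | Atwood  | 28950
2  | Tolkien | 40815
3  | Tolkien | 15518
4  | Atwood  | 23518
5  | Tolkien | 34291
6  | Tolkien | 37176
7  | Tolkien | 52318
8  | Atwood  | 7356 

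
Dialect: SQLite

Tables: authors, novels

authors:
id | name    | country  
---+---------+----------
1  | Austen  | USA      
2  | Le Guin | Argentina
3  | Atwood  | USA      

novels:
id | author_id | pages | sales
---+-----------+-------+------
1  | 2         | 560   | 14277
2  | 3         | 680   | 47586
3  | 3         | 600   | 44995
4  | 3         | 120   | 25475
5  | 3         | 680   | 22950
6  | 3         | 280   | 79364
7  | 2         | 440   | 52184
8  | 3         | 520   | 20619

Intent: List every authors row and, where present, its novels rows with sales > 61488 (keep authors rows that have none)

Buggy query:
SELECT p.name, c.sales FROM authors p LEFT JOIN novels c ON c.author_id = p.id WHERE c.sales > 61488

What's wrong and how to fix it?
Bug: A WHERE condition on the right-hand table after LEFT JOIN drops unmatched parents

Fix: Put 'c.sales > 61488' in the JOIN's ON clause instead of WHERE

Corrected query:
SELECT p.name, c.sales FROM authors p LEFT JOIN novels c ON c.author_id = p.id AND c.sales > 61488

Result:
name    | sales
--------+------
Austen  | NULL 
Le Guin | NULL 
Atwood  | 79364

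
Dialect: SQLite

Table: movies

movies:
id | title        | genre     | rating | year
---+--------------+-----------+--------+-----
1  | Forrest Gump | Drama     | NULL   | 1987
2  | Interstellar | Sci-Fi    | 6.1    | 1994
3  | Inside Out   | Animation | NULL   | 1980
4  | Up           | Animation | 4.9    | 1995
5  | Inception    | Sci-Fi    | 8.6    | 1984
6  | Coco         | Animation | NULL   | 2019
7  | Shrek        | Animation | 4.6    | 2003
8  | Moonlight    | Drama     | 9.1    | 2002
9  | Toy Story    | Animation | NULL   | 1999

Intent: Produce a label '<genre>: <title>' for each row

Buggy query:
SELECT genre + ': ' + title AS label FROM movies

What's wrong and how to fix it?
Bug: SQLite uses || for string concatenation; + coerces text to numbers (yielding 0)

Fix: Replace + with || to concatenate text

Corrected query:
SELECT genre || ': ' || title AS label FROM movies

Result:
label                
---------------------
Drama: Forrest Gump  
Sci-Fi: Interstellar 
Animation: Inside Out
Animation: Up        
Sci-Fi: Inception    
Animation: Coco      
Animation: Shrek     
Drama: Moonlight     
Animation: Toy Story 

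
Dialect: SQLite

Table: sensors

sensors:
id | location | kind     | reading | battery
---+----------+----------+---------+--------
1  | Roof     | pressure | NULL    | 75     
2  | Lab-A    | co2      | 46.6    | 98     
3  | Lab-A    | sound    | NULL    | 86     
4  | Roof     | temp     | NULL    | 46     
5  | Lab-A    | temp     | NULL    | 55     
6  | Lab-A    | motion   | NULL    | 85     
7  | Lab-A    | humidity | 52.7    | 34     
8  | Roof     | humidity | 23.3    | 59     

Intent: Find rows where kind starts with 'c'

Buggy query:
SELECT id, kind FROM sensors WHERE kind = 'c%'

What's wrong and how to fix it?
Bug: '=' compares the literal string including the % character; pattern matching needs LIKE

Fix: Use LIKE for wildcard pattern matching

Corrected query:
SELECT id, kind FROM sensors WHERE kind LIKE 'c%'

Result:
id | kind
---+-----
2  | co2 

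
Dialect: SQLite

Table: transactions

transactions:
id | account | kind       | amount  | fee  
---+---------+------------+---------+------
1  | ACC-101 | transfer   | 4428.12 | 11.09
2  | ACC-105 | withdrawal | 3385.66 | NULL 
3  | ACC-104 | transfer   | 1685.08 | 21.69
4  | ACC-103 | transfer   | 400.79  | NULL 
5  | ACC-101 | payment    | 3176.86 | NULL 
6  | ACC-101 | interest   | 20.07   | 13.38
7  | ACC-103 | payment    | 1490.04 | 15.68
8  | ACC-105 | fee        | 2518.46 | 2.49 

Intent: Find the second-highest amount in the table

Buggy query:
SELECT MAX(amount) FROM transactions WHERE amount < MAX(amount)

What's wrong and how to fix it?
Bug: MAX(amount) on the right of the comparison is an aggregate-in-WHERE error

Fix: Put the inner MAX in a scalar subquery

Corrected query:
SELECT MAX(amount) FROM transactions WHERE amount < (SELECT MAX(amount) FROM transactions)

Result:
MAX(amount)
-----------
3385.66    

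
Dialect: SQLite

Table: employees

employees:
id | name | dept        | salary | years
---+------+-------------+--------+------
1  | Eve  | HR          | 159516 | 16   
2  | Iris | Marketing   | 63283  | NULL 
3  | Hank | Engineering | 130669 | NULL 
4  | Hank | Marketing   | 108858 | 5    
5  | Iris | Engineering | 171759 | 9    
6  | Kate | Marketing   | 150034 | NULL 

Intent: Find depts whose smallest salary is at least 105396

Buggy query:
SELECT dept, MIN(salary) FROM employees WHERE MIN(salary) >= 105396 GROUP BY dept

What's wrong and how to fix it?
Bug: Aggregates like MIN are computed per group after WHERE runs

Fix: Replace WHERE with HAVING after the GROUP BY

Corrected query:
SELECT dept, MIN(salary) FROM employees GROUP BY dept HAVING MIN(salary) >= 105396

Result:
dept        | MIN(salary)
------------+------------
Engineering | 130669     
HR          | 159516     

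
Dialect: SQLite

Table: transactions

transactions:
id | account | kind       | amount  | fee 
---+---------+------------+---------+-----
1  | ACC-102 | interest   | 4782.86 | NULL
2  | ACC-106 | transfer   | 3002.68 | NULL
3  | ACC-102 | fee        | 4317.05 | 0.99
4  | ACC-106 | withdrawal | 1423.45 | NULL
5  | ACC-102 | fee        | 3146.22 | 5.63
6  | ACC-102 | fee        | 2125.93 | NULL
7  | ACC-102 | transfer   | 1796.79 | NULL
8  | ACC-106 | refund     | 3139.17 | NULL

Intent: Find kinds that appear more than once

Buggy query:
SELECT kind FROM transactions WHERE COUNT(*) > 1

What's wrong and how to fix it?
Bug: WHERE can't reference COUNT(*); aggregates are computed after WHERE

Fix: Group first, then use HAVING for the count condition

Corrected query:
SELECT kind FROM transactions GROUP BY kind HAVING COUNT(*) > 1

Result:
kind    
--------
fee     
transfer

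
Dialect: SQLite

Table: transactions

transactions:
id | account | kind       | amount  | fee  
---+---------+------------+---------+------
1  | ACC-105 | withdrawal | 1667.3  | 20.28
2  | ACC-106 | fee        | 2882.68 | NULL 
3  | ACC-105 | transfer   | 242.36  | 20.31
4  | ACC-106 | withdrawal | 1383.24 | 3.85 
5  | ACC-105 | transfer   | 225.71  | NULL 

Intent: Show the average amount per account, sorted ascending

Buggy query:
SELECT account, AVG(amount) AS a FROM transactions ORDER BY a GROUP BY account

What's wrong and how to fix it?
Bug: ORDER BY appears before GROUP BY; SQL clause order requires GROUP BY first

Fix: Reorder: SELECT … FROM … GROUP BY … ORDER BY …

Corrected query:
SELECT account, AVG(amount) AS a FROM transactions GROUP BY account ORDER BY a

Result:
account | a      
--------+--------
ACC-105 | 711.79 
ACC-106 | 2132.96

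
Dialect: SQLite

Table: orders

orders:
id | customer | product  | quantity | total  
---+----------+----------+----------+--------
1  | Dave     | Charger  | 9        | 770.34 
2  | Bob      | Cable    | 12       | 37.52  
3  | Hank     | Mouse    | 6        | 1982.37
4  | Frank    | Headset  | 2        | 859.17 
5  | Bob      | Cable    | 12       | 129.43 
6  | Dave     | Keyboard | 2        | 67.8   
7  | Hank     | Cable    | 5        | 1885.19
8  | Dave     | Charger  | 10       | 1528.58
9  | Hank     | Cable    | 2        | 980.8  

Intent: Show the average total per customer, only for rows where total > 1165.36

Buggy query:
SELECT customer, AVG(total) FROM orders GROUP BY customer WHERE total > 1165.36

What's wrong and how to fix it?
Bug: Row-level WHERE must come before GROUP BY in the clause order

Fix: Move the WHERE clause before GROUP BY

Corrected query:
SELECT customer, AVG(total) FROM orders WHERE total > 1165.36 GROUP BY customer

Result:
customer | AVG(total)
---------+-----------
Dave     | 1528.58   
Hank     | 1933.78   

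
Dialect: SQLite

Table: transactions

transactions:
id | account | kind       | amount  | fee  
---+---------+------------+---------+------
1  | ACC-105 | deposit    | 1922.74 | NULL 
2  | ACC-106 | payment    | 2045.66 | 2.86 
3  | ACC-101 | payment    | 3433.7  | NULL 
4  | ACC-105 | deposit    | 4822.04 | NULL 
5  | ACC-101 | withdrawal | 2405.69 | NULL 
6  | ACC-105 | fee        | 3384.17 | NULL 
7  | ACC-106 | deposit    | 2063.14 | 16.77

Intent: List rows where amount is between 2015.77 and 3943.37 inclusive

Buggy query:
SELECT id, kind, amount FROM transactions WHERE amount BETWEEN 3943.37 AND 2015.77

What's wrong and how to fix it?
Bug: The bounds are reversed; BETWEEN a AND b requires a <= b to match anything

Fix: Swap the bounds so the smaller value comes first

Corrected query:
SELECT id, kind, amount FROM transactions WHERE amount BETWEEN 2015.77 AND 3943.37

Result:
id | kind       | amount 
---+------------+--------
2  | payment    | 2045.66
3  | payment    | 3433.7 
5  | withdrawal | 2405.69
6  | fee        | 3384.17
7  | deposit    | 2063.14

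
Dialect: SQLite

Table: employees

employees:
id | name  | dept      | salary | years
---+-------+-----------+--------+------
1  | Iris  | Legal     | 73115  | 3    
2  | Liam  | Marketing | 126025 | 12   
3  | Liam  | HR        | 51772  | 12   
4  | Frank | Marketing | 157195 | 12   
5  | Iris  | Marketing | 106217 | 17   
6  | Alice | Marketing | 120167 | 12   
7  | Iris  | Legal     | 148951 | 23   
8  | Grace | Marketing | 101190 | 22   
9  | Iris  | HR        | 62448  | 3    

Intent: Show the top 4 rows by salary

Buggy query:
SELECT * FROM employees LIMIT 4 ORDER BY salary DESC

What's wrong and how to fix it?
Bug: ORDER BY cannot follow LIMIT; LIMIT is the final clause

Fix: Sort with ORDER BY, then apply LIMIT

Corrected query:
SELECT * FROM employees ORDER BY salary DESC LIMIT 4

Result:
id | name  | dept      | salary | years
---+-------+-----------+--------+------
4  | Frank | Marketing | 157195 | 12   
7  | Iris  | Legal     | 148951 | 23   
2  | Liam  | Marketing | 126025 | 12   
6  | Alice | Marketing | 120167 | 12   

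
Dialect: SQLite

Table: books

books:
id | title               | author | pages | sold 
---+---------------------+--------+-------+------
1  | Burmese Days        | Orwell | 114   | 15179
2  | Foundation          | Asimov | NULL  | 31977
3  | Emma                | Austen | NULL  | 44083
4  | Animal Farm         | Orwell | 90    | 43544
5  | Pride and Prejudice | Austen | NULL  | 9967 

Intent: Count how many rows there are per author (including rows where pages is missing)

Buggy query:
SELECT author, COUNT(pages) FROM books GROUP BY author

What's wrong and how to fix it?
Bug: COUNT(pages) skips NULLs, so groups with missing pages are undercounted

Fix: Replace COUNT(pages) with COUNT(*)

Corrected query:
SELECT author, COUNT(*) FROM books GROUP BY author

Result:
author | COUNT(*)
-------+---------
Asimov | 1       
Austen | 2       
Orwell | 2       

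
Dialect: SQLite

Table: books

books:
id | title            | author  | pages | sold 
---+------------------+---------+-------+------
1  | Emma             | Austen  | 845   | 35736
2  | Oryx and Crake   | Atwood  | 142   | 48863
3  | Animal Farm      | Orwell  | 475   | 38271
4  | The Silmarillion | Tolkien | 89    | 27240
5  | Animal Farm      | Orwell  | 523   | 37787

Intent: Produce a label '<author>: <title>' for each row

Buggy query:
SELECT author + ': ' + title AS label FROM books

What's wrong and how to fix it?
Bug: '+' is numeric addition; on text columns SQLite converts them to 0 instead of concatenating

Fix: Use the || operator for string concatenation

Corrected query:
SELECT author || ': ' || title AS label FROM books

Result:
label                    
-------------------------
Austen: Emma             
Atwood: Oryx and Crake   
Orwell: Animal Farm      
Tolkien: The Silmarillion
Orwell: Animal Farm      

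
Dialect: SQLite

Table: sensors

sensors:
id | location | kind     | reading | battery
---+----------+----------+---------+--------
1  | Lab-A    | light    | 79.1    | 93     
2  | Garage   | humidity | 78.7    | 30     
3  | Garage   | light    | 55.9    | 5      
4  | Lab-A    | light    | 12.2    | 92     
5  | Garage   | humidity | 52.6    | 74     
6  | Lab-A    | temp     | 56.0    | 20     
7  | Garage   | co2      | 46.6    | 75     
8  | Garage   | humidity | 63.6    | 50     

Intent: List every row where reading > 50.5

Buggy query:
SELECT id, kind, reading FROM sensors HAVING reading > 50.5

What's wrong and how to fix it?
Bug: HAVING filters the output of aggregation, but this query has no GROUP BY and no aggregate functions, so SQLite rejects it (HAVING clause on a non-aggregate query); the condition here is per row

Fix: Use WHERE for row-level filtering

Corrected query:
SELECT id, kind, reading FROM sensors WHERE reading > 50.5

Result:
id | kind     | reading
---+----------+--------
1  | light    | 79.1   
2  | humidity | 78.7   
3  | light    | 55.9   
5  | humidity | 52.6   
6  | temp     | 56     
8  | humidity | 63.6   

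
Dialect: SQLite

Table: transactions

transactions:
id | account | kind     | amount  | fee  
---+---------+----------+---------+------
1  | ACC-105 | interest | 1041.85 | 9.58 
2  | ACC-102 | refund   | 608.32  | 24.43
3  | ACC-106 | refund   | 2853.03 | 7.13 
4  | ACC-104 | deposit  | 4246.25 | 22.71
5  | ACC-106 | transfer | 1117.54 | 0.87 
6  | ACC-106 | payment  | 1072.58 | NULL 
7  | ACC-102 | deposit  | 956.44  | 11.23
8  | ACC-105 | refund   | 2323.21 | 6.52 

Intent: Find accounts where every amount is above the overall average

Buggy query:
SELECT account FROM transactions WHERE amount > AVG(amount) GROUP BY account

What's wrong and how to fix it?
Bug: WHERE evaluates per row before aggregation, so AVG() is unavailable

Fix: Compute the overall average in a scalar subquery and compare each group's MIN against it in HAVING

Corrected query:
SELECT account FROM transactions GROUP BY account HAVING MIN(amount) > (SELECT AVG(amount) FROM transactions)

Result:
account
-------
ACC-104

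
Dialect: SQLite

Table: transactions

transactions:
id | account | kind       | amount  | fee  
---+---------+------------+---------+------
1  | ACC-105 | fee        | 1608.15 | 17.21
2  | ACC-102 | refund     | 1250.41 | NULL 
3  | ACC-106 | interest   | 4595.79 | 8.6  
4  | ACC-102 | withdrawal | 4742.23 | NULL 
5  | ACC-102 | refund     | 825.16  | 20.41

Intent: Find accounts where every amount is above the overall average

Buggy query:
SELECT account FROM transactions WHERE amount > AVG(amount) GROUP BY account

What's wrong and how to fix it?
Bug: WHERE evaluates per row before aggregation, so AVG() is unavailable

Fix: Compute the overall average in a scalar subquery and compare each group's MIN against it in HAVING

Corrected query:
SELECT account FROM transactions GROUP BY account HAVING MIN(amount) > (SELECT AVG(amount) FROM transactions)

Result:
account
-------
ACC-106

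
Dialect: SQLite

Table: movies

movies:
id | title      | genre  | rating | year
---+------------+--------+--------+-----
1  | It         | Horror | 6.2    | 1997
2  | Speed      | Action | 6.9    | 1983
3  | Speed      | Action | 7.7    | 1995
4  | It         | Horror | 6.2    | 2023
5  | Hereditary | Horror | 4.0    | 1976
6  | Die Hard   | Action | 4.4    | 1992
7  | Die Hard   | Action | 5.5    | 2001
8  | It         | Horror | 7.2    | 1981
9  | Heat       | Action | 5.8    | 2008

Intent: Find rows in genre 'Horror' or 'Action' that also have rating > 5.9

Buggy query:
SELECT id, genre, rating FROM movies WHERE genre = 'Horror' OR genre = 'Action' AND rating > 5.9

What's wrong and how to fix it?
Bug: Without parentheses, AND is evaluated before OR, so the rating filter only applies to the 'Action' branch

Fix: Group the OR with parentheses (or use IN), then AND the threshold

Corrected query:
SELECT id, genre, rating FROM movies WHERE (genre = 'Horror' OR genre = 'Action') AND rating > 5.9

Result:
id | genre  | rating
---+--------+-------
1  | Horror | 6.2   
2  | Action | 6.9   
3  | Action | 7.7   
4  | Horror | 6.2   
8  | Horror | 7.2   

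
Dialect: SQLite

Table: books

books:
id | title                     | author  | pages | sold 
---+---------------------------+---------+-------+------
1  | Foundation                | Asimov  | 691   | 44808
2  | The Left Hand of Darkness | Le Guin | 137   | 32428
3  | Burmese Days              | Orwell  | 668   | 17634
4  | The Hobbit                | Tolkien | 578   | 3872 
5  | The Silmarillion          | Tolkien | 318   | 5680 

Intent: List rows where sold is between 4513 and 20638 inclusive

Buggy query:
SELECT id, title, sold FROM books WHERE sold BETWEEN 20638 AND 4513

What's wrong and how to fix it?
Bug: BETWEEN expects the lower bound first; with 20638 AND 4513 the range is empty

Fix: Swap the bounds so the smaller value comes first

Corrected query:
SELECT id, title, sold FROM books WHERE sold BETWEEN 4513 AND 20638

Result:
id | title            | sold 
---+------------------+------
3  | Burmese Days     | 17634
5  | The Silmarillion | 5680 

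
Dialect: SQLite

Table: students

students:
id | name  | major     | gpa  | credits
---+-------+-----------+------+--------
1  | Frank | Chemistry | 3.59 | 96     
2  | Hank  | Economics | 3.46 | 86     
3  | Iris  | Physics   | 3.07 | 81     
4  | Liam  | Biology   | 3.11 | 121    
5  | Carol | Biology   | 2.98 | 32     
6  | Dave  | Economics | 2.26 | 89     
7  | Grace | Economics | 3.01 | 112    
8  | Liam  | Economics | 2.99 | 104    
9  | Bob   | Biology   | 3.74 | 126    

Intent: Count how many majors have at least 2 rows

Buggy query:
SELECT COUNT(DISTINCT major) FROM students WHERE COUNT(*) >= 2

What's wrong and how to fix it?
Bug: WHERE filters individual rows, not groups, so a group-level COUNT is invalid there

Fix: Use a subquery that GROUPs and filters with HAVING, then count its rows

Corrected query:
SELECT COUNT(*) FROM (SELECT major FROM students GROUP BY major HAVING COUNT(*) >= 2)

Result:
COUNT(*)
--------
2       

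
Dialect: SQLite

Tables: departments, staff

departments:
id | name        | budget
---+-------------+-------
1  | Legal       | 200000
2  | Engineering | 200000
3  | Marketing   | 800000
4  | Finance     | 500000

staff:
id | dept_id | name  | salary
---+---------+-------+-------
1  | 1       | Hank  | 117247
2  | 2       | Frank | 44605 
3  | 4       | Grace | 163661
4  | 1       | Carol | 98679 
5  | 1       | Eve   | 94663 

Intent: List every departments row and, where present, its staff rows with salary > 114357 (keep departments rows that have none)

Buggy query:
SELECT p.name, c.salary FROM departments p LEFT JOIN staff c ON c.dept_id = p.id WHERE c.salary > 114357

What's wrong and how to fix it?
Bug: A WHERE condition on the right-hand table after LEFT JOIN drops unmatched parents

Fix: Move the right-table condition into the ON clause so unmatched parents are kept

Corrected query:
SELECT p.name, c.salary FROM departments p LEFT JOIN staff c ON c.dept_id = p.id AND c.salary > 114357

Result:
name        | salary
------------+-------
Legal       | 117247
Engineering | NULL  
Marketing   | NULL  
Finance     | 163661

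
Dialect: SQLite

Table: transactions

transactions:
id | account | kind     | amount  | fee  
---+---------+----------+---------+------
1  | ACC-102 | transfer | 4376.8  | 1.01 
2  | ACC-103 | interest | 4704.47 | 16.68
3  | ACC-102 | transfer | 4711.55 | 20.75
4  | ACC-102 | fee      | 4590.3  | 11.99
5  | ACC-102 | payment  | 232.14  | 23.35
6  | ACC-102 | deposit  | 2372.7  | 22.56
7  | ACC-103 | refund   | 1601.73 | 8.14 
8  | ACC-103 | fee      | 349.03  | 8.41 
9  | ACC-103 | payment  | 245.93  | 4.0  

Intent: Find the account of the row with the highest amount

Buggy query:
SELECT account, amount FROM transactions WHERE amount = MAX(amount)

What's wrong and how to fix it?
Bug: WHERE is evaluated per row; an aggregate over the whole table isn't defined there

Fix: Use a subquery: WHERE amount = (SELECT MAX(amount) FROM transactions)

Corrected query:
SELECT account, amount FROM transactions WHERE amount = (SELECT MAX(amount) FROM transactions)

Result:
account | amount 
--------+--------
ACC-102 | 4711.55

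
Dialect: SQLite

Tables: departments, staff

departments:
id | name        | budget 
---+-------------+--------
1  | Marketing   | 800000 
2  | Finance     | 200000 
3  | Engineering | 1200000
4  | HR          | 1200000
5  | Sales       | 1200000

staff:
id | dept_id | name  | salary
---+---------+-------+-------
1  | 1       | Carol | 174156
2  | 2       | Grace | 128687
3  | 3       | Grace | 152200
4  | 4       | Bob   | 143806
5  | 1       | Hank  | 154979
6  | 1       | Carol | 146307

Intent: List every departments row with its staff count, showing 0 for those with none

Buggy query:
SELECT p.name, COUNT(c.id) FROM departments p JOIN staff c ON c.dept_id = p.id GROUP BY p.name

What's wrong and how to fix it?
Bug: An inner join excludes parents with zero children

Fix: Use LEFT JOIN so parents without children still appear (COUNT(c.id) gives 0)

Corrected query:
SELECT p.name, COUNT(c.id) FROM departments p LEFT JOIN staff c ON c.dept_id = p.id GROUP BY p.name

Result:
name        | COUNT(c.id)
------------+------------
Engineering | 1          
Finance     | 1          
HR          | 1          
Marketing   | 3          
Sales       | 0          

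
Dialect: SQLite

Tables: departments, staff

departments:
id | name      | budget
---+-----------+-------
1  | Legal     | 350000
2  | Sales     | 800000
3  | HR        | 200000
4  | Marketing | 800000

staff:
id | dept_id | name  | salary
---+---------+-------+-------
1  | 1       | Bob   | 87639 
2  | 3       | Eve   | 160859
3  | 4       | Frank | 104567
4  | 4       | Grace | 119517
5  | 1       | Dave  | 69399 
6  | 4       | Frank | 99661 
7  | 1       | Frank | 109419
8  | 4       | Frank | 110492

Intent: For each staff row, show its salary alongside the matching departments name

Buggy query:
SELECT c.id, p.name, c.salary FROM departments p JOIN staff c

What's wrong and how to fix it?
Bug: Missing join condition: each staff row is matched to all departments rows instead of just its own

Fix: Specify the join condition linking the foreign key to the parent id

Corrected query:
SELECT c.id, p.name, c.salary FROM departments p JOIN staff c ON c.dept_id = p.id

Result:
id | name      | salary
---+-----------+-------
1  | Legal     | 87639 
2  | HR        | 160859
3  | Marketing | 104567
4  | Marketing | 119517
5  | Legal     | 69399 
6  | Marketing | 99661 
7  | Legal     | 109419
8  | Marketing | 110492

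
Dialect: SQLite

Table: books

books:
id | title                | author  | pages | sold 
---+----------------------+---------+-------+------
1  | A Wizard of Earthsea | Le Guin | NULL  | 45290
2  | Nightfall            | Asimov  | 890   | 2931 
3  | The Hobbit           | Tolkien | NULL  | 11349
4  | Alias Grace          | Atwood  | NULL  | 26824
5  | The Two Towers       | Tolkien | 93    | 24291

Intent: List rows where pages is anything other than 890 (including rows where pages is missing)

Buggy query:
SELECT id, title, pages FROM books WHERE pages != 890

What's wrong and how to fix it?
Bug: Inequality against NULL is unknown, not true; rows with NULL are dropped

Fix: Handle NULL separately with IS NULL alongside the inequality

Corrected query:
SELECT id, title, pages FROM books WHERE pages != 890 OR pages IS NULL

Result:
id | title                | pages
---+----------------------+------
1  | A Wizard of Earthsea | NULL 
3  | The Hobbit           | NULL 
4  | Alias Grace          | NULL 
5  | The Two Towers       | 93   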